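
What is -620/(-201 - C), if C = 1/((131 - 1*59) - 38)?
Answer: 4216/1367 ≈ 3.0841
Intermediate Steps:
C = 1/34 (C = 1/((131 - 59) - 38) = 1/(72 - 38) = 1/34 ≈ 0.029412)
-620/(-201 - C) = -620/(-201 - 1*1/34) = -620/(-201 - 1/34) = -620/(-6835/34) = -620*(-34)/6835 = -1*(-4216/1367) = 4216/1367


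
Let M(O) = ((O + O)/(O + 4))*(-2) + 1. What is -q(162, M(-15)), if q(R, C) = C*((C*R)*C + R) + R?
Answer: 19804014/1331 ≈ 14879.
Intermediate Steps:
M(O) = 1 - 4*O/(4 + O) (M(O) = ((2*O)/(4 + O))*(-2) + 1 = (2*O/(4 + O))*(-2) + 1 = -4*O/(4 + O) + 1 = 1 - 4*O/(4 + O))
q(R, C) = R + C*(R + R*C**2) (q(R, C) = C*(R*C**2 + R) + R = C*(R + R*C**2) + R = R + C*(R + R*C**2))
-q(162, M(-15)) = -162*(1 + (4 - 3*(-15))/(4 - 15) + ((4 - 3*(-15))/(4 - 15))**3) = -162*(1 + (4 + 45)/(-11) + ((4 + 45)/(-11))**3) = -162*(1 - 1/11*49 + (-1/11*49)**3) = -162*(1 - 49/11 + (-49/11)**3) = -162*(1 - 49/11 - 117649/1331) = -162*(-122247)/1331 = -1*(-19804014/1331) = 19804014/1331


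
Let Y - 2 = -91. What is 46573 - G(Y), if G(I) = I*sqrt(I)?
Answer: 46573 + 89*I*sqrt(89) ≈ 46573.0 + 839.62*I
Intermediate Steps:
Y = -89 (Y = 2 - 91 = -89)
G(I) = I**(3/2)
46573 - G(Y) = 46573 - (-89)**(3/2) = 46573 - (-89)*I*sqrt(89) = 46573 + 89*I*sqrt(89)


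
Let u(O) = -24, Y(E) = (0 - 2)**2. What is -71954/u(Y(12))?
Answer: 35977/12 ≈ 2998.1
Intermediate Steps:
Y(E) = 4 (Y(E) = (-2)**2 = 4)
-71954/u(Y(12)) = -71954/(-24) = -71954*(-1/24) = 35977/12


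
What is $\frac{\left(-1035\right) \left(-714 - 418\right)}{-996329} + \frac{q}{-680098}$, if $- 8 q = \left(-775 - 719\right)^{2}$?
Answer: $- \frac{1037672288559}{1355202720484} \approx -0.7657$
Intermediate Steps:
$q = - \frac{558009}{2}$ ($q = - \frac{\left(-775 - 719\right)^{2}}{8} = - \frac{\left(-1494\right)^{2}}{8} = \left(- \frac{1}{8}\right) 2232036 = - \frac{558009}{2} \approx -2.79 \cdot 10^{5}$)
$\frac{\left(-1035\right) \left(-714 - 418\right)}{-996329} + \frac{q}{-680098} = \frac{\left(-1035\right) \left(-714 - 418\right)}{-996329} - \frac{558009}{2 \left(-680098\right)} = \left(-1035\right) \left(-1132\right) \left(- \frac{1}{996329}\right) - - \frac{558009}{1360196} = 1171620 \left(- \frac{1}{996329}\right) + \frac{558009}{1360196} = - \frac{1171620}{996329} + \frac{558009}{1360196} = - \frac{1037672288559}{1355202720484}$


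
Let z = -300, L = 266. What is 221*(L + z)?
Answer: -7514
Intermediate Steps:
221*(L + z) = 221*(266 - 300) = 221*(-34) = -7514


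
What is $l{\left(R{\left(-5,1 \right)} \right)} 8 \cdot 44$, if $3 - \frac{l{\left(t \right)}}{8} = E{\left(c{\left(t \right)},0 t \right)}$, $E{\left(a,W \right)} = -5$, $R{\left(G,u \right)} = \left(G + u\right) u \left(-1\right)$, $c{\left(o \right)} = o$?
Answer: $22528$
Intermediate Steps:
$R{\left(G,u \right)} = - u \left(G + u\right)$ ($R{\left(G,u \right)} = u \left(G + u\right) \left(-1\right) = - u \left(G + u\right)$)
$l{\left(t \right)} = 64$ ($l{\left(t \right)} = 24 - -40 = 24 + 40 = 64$)
$l{\left(R{\left(-5,1 \right)} \right)} 8 \cdot 44 = 64 \cdot 8 \cdot 44 = 512 \cdot 44 = 22528$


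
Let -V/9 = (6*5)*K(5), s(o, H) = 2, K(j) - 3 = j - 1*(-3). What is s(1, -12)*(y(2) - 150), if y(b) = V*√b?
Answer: -300 - 5940*√2 ≈ -8700.4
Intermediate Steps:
K(j) = 6 + j (K(j) = 3 + (j - 1*(-3)) = 3 + (j + 3) = 3 + (3 + j) = 6 + j)
V = -2970 (V = -9*6*5*(6 + 5) = -270*11 = -9*330 = -2970)
y(b) = -2970*√b
s(1, -12)*(y(2) - 150) = 2*(-2970*√2 - 150) = 2*(-150 - 2970*√2) = -300 - 5940*√2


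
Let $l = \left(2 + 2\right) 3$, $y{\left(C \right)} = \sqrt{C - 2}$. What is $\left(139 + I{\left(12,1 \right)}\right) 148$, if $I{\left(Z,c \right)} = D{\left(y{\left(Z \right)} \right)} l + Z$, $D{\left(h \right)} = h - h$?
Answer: $22348$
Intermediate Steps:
$y{\left(C \right)} = \sqrt{-2 + C}$
$D{\left(h \right)} = 0$
$l = 12$ ($l = 4 \cdot 3 = 12$)
$I{\left(Z,c \right)} = Z$ ($I{\left(Z,c \right)} = 0 \cdot 12 + Z = 0 + Z = Z$)
$\left(139 + I{\left(12,1 \right)}\right) 148 = \left(139 + 12\right) 148 = 151 \cdot 148 = 22348$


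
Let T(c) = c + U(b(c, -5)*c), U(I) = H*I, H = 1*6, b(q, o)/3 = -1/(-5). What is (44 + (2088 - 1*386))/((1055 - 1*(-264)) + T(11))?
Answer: 4365/3424 ≈ 1.2748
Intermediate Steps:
b(q, o) = 3/5 (b(q, o) = 3*(-1/(-5)) = 3*(-1*(-1/5)) = 3*(1/5) = 3/5)
H = 6
U(I) = 6*I
T(c) = 23*c/5 (T(c) = c + 6*(3*c/5) = c + 18*c/5 = 23*c/5)
(44 + (2088 - 1*386))/((1055 - 1*(-264)) + T(11)) = (44 + (2088 - 1*386))/((1055 - 1*(-264)) + (23/5)*11) = (44 + (2088 - 386))/((1055 + 264) + 253/5) = (44 + 1702)/(1319 + 253/5) = 1746/(6848/5) = 1746*(5/6848) = 4365/3424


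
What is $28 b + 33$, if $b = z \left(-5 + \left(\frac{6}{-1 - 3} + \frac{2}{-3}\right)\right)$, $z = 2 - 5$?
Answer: $635$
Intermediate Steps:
$z = -3$
$b = \frac{43}{2}$ ($b = - 3 \left(-5 + \left(\frac{6}{-1 - 3} + \frac{2}{-3}\right)\right) = - 3 \left(-5 + \left(\frac{6}{-1 - 3} + 2 \left(- \frac{1}{3}\right)\right)\right) = - 3 \left(-5 + \left(\frac{6}{-4} - \frac{2}{3}\right)\right) = - 3 \left(-5 + \left(6 \left(- \frac{1}{4}\right) - \frac{2}{3}\right)\right) = - 3 \left(-5 - \frac{13}{6}\right) = \left(-3\right) \left(- \frac{43}{6}\right) = \frac{43}{2} \approx 21.5$)
$28 b + 33 = 28 \cdot \frac{43}{2} + 33 = 602 + 33 = 635$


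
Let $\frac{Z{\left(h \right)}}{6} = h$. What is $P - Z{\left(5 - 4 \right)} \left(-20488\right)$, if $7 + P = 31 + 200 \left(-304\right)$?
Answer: $62152$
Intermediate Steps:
$Z{\left(h \right)} = 6 h$
$P = -60776$ ($P = -7 + \left(31 + 200 \left(-304\right)\right) = -7 + \left(31 - 60800\right) = -7 - 60769 = -60776$)
$P - Z{\left(5 - 4 \right)} \left(-20488\right) = -60776 - 6 \left(5 - 4\right) \left(-20488\right) = -60776 - 6 \cdot 1 \left(-20488\right) = -60776 - 6 \left(-20488\right) = -60776 - -122928 = -60776 + 122928 = 62152$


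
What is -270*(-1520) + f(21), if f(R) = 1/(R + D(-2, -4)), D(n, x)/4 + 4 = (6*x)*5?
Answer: 194939999/475 ≈ 4.1040e+5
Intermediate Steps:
D(n, x) = -16 + 120*x (D(n, x) = -16 + 4*((6*x)*5) = -16 + 4*(30*x) = -16 + 120*x)
f(R) = 1/(-496 + R) (f(R) = 1/(R + (-16 + 120*(-4))) = 1/(R + (-16 - 480)) = 1/(R - 496) = 1/(-496 + R))
-270*(-1520) + f(21) = -270*(-1520) + 1/(-496 + 21) = 410400 + 1/(-475) = 410400 - 1/475 = 194939999/475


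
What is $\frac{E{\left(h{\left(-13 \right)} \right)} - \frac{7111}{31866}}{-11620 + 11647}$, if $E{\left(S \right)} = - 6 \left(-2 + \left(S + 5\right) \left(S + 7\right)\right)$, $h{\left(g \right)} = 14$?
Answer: $- \frac{75911923}{860382} \approx -88.23$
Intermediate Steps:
$E{\left(S \right)} = 12 - 6 \left(5 + S\right) \left(7 + S\right)$ ($E{\left(S \right)} = - 6 \left(-2 + \left(5 + S\right) \left(7 + S\right)\right) = 12 - 6 \left(5 + S\right) \left(7 + S\right)$)
$\frac{E{\left(h{\left(-13 \right)} \right)} - \frac{7111}{31866}}{-11620 + 11647} = \frac{\left(-198 - 1008 - 6 \cdot 14^{2}\right) - \frac{7111}{31866}}{-11620 + 11647} = \frac{\left(-198 - 1008 - 1176\right) - \frac{7111}{31866}}{27} = \left(\left(-198 - 1008 - 1176\right) - \frac{7111}{31866}\right) \frac{1}{27} = \left(-2382 - \frac{7111}{31866}\right) \frac{1}{27} = \left(- \frac{75911923}{31866}\right) \frac{1}{27} = - \frac{75911923}{860382}$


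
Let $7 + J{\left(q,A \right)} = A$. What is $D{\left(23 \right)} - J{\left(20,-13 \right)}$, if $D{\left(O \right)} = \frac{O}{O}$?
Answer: $21$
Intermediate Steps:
$D{\left(O \right)} = 1$
$J{\left(q,A \right)} = -7 + A$
$D{\left(23 \right)} - J{\left(20,-13 \right)} = 1 - \left(-7 - 13\right) = 1 - -20 = 1 + 20 = 21$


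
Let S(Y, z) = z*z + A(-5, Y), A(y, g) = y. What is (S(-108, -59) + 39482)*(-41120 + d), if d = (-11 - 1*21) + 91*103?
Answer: -1365162282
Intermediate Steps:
d = 9341 (d = (-11 - 21) + 9373 = -32 + 9373 = 9341)
S(Y, z) = -5 + z**2 (S(Y, z) = z*z - 5 = z**2 - 5 = -5 + z**2)
(S(-108, -59) + 39482)*(-41120 + d) = ((-5 + (-59)**2) + 39482)*(-41120 + 9341) = ((-5 + 3481) + 39482)*(-31779) = (3476 + 39482)*(-31779) = 42958*(-31779) = -1365162282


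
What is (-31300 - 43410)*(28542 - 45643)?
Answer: 1277615710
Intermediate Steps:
(-31300 - 43410)*(28542 - 45643) = -74710*(-17101) = 1277615710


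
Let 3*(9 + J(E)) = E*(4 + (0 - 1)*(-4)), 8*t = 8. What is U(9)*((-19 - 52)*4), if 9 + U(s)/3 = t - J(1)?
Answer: 1420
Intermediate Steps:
t = 1 (t = (1/8)*8 = 1)
J(E) = -9 + 8*E/3 (J(E) = -9 + (E*(4 + (0 - 1)*(-4)))/3 = -9 + (E*(4 - 1*(-4)))/3 = -9 + (E*(4 + 4))/3 = -9 + (E*8)/3 = -9 + (8*E)/3 = -9 + 8*E/3)
U(s) = -5 (U(s) = -27 + 3*(1 - (-9 + (8/3)*1)) = -27 + 3*(1 - (-9 + 8/3)) = -27 + 3*(1 - 1*(-19/3)) = -27 + 3*(1 + 19/3) = -27 + 3*(22/3) = -27 + 22 = -5)
U(9)*((-19 - 52)*4) = -5*(-19 - 52)*4 = -(-355)*4 = -5*(-284) = 1420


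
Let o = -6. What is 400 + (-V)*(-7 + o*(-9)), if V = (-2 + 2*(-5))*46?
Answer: 26344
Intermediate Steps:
V = -552 (V = (-2 - 10)*46 = -12*46 = -552)
400 + (-V)*(-7 + o*(-9)) = 400 + (-1*(-552))*(-7 - 6*(-9)) = 400 + 552*(-7 + 54) = 400 + 552*47 = 400 + 25944 = 26344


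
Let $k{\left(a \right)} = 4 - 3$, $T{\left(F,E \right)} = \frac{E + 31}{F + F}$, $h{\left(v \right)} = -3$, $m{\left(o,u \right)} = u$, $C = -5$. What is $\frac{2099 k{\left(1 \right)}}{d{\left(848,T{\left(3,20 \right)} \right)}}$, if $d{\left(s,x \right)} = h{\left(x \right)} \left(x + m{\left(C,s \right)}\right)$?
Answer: $- \frac{4198}{5139} \approx -0.81689$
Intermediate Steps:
$T{\left(F,E \right)} = \frac{31 + E}{2 F}$
$k{\left(a \right)} = 1$
$d{\left(s,x \right)} = - 3 s - 3 x$ ($d{\left(s,x \right)} = - 3 \left(x + s\right) = - 3 \left(s + x\right) = - 3 s - 3 x$)
$\frac{2099 k{\left(1 \right)}}{d{\left(848,T{\left(3,20 \right)} \right)}} = \frac{2099 \cdot 1}{\left(-3\right) 848 - 3 \frac{31 + 20}{2 \cdot 3}} = \frac{2099}{-2544 - 3 \cdot \frac{1}{2} \cdot \frac{1}{3} \cdot 51} = \frac{2099}{-2544 - \frac{51}{2}} = \frac{2099}{- \frac{5139}{2}} = 2099 \left(- \frac{2}{5139}\right) = - \frac{4198}{5139}$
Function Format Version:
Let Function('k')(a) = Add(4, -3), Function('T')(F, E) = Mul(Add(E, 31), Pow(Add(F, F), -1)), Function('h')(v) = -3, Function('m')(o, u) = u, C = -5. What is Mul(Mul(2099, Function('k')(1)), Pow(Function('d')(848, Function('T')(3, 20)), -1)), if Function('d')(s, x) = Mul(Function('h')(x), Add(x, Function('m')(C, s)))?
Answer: Rational(-4198, 5139) ≈ -0.81689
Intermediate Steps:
Function('T')(F, E) = Mul(Rational(1, 2), Pow(F, -1), Add(31, E)) (Function('T')(F, E) = Mul(Add(31, E), Pow(Mul(2, F), -1)) = Mul(Add(31, E), Mul(Rational(1, 2), Pow(F, -1))) = Mul(Rational(1, 2), Pow(F, -1), Add(31, E)))
Function('k')(a) = 1
Function('d')(s, x) = Add(Mul(-3, s), Mul(-3, x)) (Function('d')(s, x) = Mul(-3, Add(x, s)) = Mul(-3, Add(s, x)) = Add(Mul(-3, s), Mul(-3, x)))
Mul(Mul(2099, Function('k')(1)), Pow(Function('d')(848, Function('T')(3, 20)), -1)) = Mul(Mul(2099, 1), Pow(Add(Mul(-3, 848), Mul(-3, Mul(Rational(1, 2), Pow(3, -1), Add(31, 20)))), -1)) = Mul(2099, Pow(Add(-2544, Mul(-3, Mul(Rational(1, 2), Rational(1, 3), 51))), -1)) = Mul(2099, Pow(Add(-2544, Mul(-3, Rational(17, 2))), -1)) = Mul(2099, Pow(Add(-2544, Rational(-51, 2)), -1)) = Mul(2099, Pow(Rational(-5139, 2), -1)) = Mul(2099, Rational(-2, 5139)) = Rational(-4198, 5139)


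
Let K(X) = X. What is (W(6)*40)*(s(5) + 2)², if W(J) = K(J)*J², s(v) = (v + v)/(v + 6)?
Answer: 8847360/121 ≈ 73119.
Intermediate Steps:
s(v) = 2*v/(6 + v) (s(v) = (2*v)/(6 + v) = 2*v/(6 + v))
W(J) = J³ (W(J) = J*J² = J³)
(W(6)*40)*(s(5) + 2)² = (6³*40)*(2*5/(6 + 5) + 2)² = (216*40)*(2*5/11 + 2)² = 8640*(2*5*(1/11) + 2)² = 8640*(10/11 + 2)² = 8640*(32/11)² = 8640*(1024/121) = 8847360/121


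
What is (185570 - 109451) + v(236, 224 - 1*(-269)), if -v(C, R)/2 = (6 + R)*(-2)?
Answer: 78115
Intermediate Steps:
v(C, R) = 24 + 4*R (v(C, R) = -2*(6 + R)*(-2) = -2*(-12 - 2*R) = 24 + 4*R)
(185570 - 109451) + v(236, 224 - 1*(-269)) = (185570 - 109451) + (24 + 4*(224 - 1*(-269))) = 76119 + (24 + 4*(224 + 269)) = 76119 + (24 + 4*493) = 76119 + (24 + 1972) = 76119 + 1996 = 78115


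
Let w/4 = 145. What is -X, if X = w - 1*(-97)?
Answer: -677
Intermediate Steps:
w = 580 (w = 4*145 = 580)
X = 677 (X = 580 - 1*(-97) = 580 + 97 = 677)
-X = -1*677 = -677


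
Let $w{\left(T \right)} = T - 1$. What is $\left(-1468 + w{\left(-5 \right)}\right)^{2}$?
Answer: $2172676$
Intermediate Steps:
$w{\left(T \right)} = -1 + T$
$\left(-1468 + w{\left(-5 \right)}\right)^{2} = \left(-1468 - 6\right)^{2} = \left(-1474\right)^{2} = 2172676$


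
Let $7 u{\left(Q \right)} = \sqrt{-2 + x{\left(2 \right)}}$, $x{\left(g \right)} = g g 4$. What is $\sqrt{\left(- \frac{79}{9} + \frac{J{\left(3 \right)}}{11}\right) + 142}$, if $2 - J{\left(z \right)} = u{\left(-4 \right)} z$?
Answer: $\frac{\sqrt{7118573 - 2079 \sqrt{14}}}{231} \approx 11.544$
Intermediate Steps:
$x{\left(g \right)} = 4 g^{2}$ ($x{\left(g \right)} = g^{2} \cdot 4 = 4 g^{2}$)
$u{\left(Q \right)} = \frac{\sqrt{14}}{7}$ ($u{\left(Q \right)} = \frac{\sqrt{-2 + 4 \cdot 2^{2}}}{7} = \frac{\sqrt{-2 + 4 \cdot 4}}{7} = \frac{\sqrt{-2 + 16}}{7} = \frac{\sqrt{14}}{7}$)
$J{\left(z \right)} = 2 - \frac{z \sqrt{14}}{7}$ ($J{\left(z \right)} = 2 - \frac{\sqrt{14}}{7} z = 2 - \frac{z \sqrt{14}}{7}$)
$\sqrt{\left(- \frac{79}{9} + \frac{J{\left(3 \right)}}{11}\right) + 142} = \sqrt{\left(- \frac{79}{9} + \frac{2 - \frac{3 \sqrt{14}}{7}}{11}\right) + 142} = \sqrt{\left(\left(-79\right) \frac{1}{9} + \left(2 - \frac{3 \sqrt{14}}{7}\right) \frac{1}{11}\right) + 142} = \sqrt{\left(- \frac{79}{9} + \left(\frac{2}{11} - \frac{3 \sqrt{14}}{77}\right)\right) + 142} = \sqrt{\left(- \frac{851}{99} - \frac{3 \sqrt{14}}{77}\right) + 142} = \sqrt{\frac{13207}{99} - \frac{3 \sqrt{14}}{77}}$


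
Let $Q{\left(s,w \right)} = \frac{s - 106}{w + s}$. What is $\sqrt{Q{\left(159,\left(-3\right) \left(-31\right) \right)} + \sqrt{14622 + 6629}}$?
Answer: $\frac{\sqrt{371 + 1764 \sqrt{21251}}}{42} \approx 12.083$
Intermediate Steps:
$Q{\left(s,w \right)} = \frac{-106 + s}{s + w}$
$\sqrt{Q{\left(159,\left(-3\right) \left(-31\right) \right)} + \sqrt{14622 + 6629}} = \sqrt{\frac{-106 + 159}{159 - -93} + \sqrt{14622 + 6629}} = \sqrt{\frac{1}{159 + 93} \cdot 53 + \sqrt{21251}} = \sqrt{\frac{1}{252} \cdot 53 + \sqrt{21251}} = \sqrt{\frac{53}{252} + \sqrt{21251}}$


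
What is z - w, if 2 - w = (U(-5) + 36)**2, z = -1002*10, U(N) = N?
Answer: -9061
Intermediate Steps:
z = -10020
w = -959 (w = 2 - (-5 + 36)**2 = 2 - 1*31**2 = 2 - 1*961 = 2 - 961 = -959)
z - w = -10020 - 1*(-959) = -10020 + 959 = -9061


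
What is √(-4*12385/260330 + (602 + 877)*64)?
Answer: √64149859808902/26033 ≈ 307.66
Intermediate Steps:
√(-4*12385/260330 + (602 + 877)*64) = √(-49540*1/260330 + 1479*64) = √(-4954/26033 + 94656) = √(2464174694/26033) = √64149859808902/26033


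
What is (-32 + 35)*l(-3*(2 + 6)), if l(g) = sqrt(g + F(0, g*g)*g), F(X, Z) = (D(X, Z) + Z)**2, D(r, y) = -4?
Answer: 6*I*sqrt(1963110) ≈ 8406.7*I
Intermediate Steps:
F(X, Z) = (-4 + Z)**2
l(g) = sqrt(g + g*(-4 + g**2)**2) (l(g) = sqrt(g + (-4 + g*g)**2*g) = sqrt(g + (-4 + g**2)**2*g) = sqrt(g + g*(-4 + g**2)**2))
(-32 + 35)*l(-3*(2 + 6)) = (-32 + 35)*sqrt((-3*(2 + 6))*(1 + (-4 + (-3*(2 + 6))**2)**2)) = 3*sqrt((-3*8)*(1 + (-4 + (-3*8)**2)**2)) = 3*sqrt(-24*(1 + (-4 + (-24)**2)**2)) = 3*sqrt(-24*(1 + (-4 + 576)**2)) = 3*sqrt(-24*(1 + 572**2)) = 3*sqrt(-24*(1 + 327184)) = 3*sqrt(-24*327185) = 3*sqrt(-7852440) = 3*(2*I*sqrt(1963110)) = 6*I*sqrt(1963110)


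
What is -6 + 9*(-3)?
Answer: -33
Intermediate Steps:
-6 + 9*(-3) = -6 - 27 = -33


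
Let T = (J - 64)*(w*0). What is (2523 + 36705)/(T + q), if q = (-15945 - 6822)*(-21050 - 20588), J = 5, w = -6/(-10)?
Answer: 6538/157995391 ≈ 4.1381e-5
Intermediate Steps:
w = ⅗ (w = -6*(-⅒) = ⅗ ≈ 0.60000)
q = 947972346 (q = -22767*(-41638) = 947972346)
T = 0 (T = (5 - 64)*((⅗)*0) = -59*0 = 0)
(2523 + 36705)/(T + q) = (2523 + 36705)/(0 + 947972346) = 39228/947972346 = 39228*(1/947972346) = 6538/157995391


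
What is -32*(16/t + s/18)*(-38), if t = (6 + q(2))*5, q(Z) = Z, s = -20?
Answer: -38912/45 ≈ -864.71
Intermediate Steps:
t = 40 (t = (6 + 2)*5 = 8*5 = 40)
-32*(16/t + s/18)*(-38) = -32*(16/40 - 20/18)*(-38) = -32*(16*(1/40) - 20*1/18)*(-38) = -32*(2/5 - 10/9)*(-38) = -32*(-32/45)*(-38) = (1024/45)*(-38) = -38912/45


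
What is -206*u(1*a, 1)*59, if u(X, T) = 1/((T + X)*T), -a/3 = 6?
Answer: 12154/17 ≈ 714.94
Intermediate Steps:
a = -18 (a = -3*6 = -18)
u(X, T) = 1/(T*(T + X))
-206*u(1*a, 1)*59 = -206/(1*(1 + 1*(-18)))*59 = -206/(1 - 18)*59 = -206/(-17)*59 = -206*(-1)/17*59 = -206*(-1/17)*59 = (206/17)*59 = 12154/17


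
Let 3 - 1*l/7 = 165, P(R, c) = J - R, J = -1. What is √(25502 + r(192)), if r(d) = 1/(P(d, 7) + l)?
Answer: √44907210031/1327 ≈ 159.69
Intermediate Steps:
P(R, c) = -1 - R
l = -1134 (l = 21 - 7*165 = 21 - 1155 = -1134)
r(d) = 1/(-1135 - d) (r(d) = 1/((-1 - d) - 1134) = 1/(-1135 - d))
√(25502 + r(192)) = √(25502 - 1/(1135 + 192)) = √(25502 - 1/1327) = √(33841153/1327) = √44907210031/1327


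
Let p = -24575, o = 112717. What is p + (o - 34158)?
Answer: 53984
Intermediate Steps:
p + (o - 34158) = -24575 + (112717 - 34158) = -24575 + 78559 = 53984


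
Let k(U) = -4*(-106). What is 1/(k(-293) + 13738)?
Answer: 1/14162 ≈ 7.0611e-5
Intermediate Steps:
k(U) = 424
1/(k(-293) + 13738) = 1/(424 + 13738) = 1/14162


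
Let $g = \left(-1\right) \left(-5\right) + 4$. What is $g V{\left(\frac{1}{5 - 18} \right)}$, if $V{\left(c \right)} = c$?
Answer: $- \frac{9}{13} \approx -0.69231$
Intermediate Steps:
$g = 9$ ($g = 5 + 4 = 9$)
$g V{\left(\frac{1}{5 - 18} \right)} = \frac{9}{5 - 18} = \frac{9}{-13} = 9 \left(- \frac{1}{13}\right) = - \frac{9}{13}$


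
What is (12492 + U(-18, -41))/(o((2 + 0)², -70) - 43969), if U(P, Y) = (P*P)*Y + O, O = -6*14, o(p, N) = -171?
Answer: 219/11035 ≈ 0.019846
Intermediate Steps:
O = -84
U(P, Y) = -84 + Y*P² (U(P, Y) = (P*P)*Y - 84 = P²*Y - 84 = Y*P² - 84 = -84 + Y*P²)
(12492 + U(-18, -41))/(o((2 + 0)², -70) - 43969) = (12492 + (-84 - 41*(-18)²))/(-171 - 43969) = (12492 + (-84 - 41*324))/(-44140) = (12492 + (-84 - 13284))*(-1/44140) = (12492 - 13368)*(-1/44140) = -876*(-1/44140) = 219/11035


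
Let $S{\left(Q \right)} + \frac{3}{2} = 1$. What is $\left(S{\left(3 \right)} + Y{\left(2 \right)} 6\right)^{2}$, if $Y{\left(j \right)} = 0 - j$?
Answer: $\frac{625}{4} \approx 156.25$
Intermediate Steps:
$S{\left(Q \right)} = - \frac{1}{2}$ ($S{\left(Q \right)} = - \frac{3}{2} + 1 = - \frac{1}{2}$)
$Y{\left(j \right)} = - j$
$\left(S{\left(3 \right)} + Y{\left(2 \right)} 6\right)^{2} = \left(- \frac{1}{2} + \left(-1\right) 2 \cdot 6\right)^{2} = \left(- \frac{1}{2} - 12\right)^{2} = \left(- \frac{25}{2}\right)^{2} = \frac{625}{4}$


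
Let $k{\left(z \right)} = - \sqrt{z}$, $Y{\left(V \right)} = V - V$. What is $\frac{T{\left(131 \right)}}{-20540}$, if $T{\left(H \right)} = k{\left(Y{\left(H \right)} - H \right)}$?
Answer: $\frac{i \sqrt{131}}{20540} \approx 0.00055723 i$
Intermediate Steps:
$Y{\left(V \right)} = 0$
$T{\left(H \right)} = - \sqrt{- H}$ ($T{\left(H \right)} = - \sqrt{0 - H} = - \sqrt{- H}$)
$\frac{T{\left(131 \right)}}{-20540} = \frac{\left(-1\right) \sqrt{\left(-1\right) 131}}{-20540} = - \sqrt{-131} \left(- \frac{1}{20540}\right) = - i \sqrt{131} \left(- \frac{1}{20540}\right) = \frac{i \sqrt{131}}{20540}$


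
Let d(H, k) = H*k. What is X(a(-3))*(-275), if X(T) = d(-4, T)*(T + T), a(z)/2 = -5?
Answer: 220000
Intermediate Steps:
a(z) = -10 (a(z) = 2*(-5) = -10)
X(T) = -8*T² (X(T) = (-4*T)*(T + T) = (-4*T)*(2*T) = -8*T²)
X(a(-3))*(-275) = -8*(-10)²*(-275) = -8*100*(-275) = -800*(-275) = 220000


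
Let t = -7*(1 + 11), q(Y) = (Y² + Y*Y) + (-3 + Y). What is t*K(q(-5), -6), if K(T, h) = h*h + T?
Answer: -6552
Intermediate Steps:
q(Y) = -3 + Y + 2*Y² (q(Y) = (Y² + Y²) + (-3 + Y) = 2*Y² + (-3 + Y) = -3 + Y + 2*Y²)
K(T, h) = T + h² (K(T, h) = h² + T = T + h²)
t = -84 (t = -7*12 = -84)
t*K(q(-5), -6) = -84*((-3 - 5 + 2*(-5)²) + (-6)²) = -84*((-3 - 5 + 2*25) + 36) = -84*((-3 - 5 + 50) + 36) = -84*(42 + 36) = -84*78 = -6552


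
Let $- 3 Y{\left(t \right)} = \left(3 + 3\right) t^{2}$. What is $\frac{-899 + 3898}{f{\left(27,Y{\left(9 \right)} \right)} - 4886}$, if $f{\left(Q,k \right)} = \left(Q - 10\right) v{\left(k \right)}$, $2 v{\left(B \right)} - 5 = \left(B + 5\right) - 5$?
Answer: $- \frac{5998}{12441} \approx -0.48212$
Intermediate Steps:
$v{\left(B \right)} = \frac{5}{2} + \frac{B}{2}$ ($v{\left(B \right)} = \frac{5}{2} + \frac{\left(B + 5\right) - 5}{2} = \frac{5}{2} + \frac{\left(5 + B\right) - 5}{2} = \frac{5}{2} + \frac{B}{2}$)
$Y{\left(t \right)} = - 2 t^{2}$ ($Y{\left(t \right)} = - \frac{\left(3 + 3\right) t^{2}}{3} = - \frac{6 t^{2}}{3} = - 2 t^{2}$)
$f{\left(Q,k \right)} = \left(-10 + Q\right) \left(\frac{5}{2} + \frac{k}{2}\right)$ ($f{\left(Q,k \right)} = \left(Q - 10\right) \left(\frac{5}{2} + \frac{k}{2}\right) = \left(-10 + Q\right) \left(\frac{5}{2} + \frac{k}{2}\right)$)
$\frac{-899 + 3898}{f{\left(27,Y{\left(9 \right)} \right)} - 4886} = \frac{-899 + 3898}{\frac{\left(-10 + 27\right) \left(5 - 2 \cdot 9^{2}\right)}{2} - 4886} = \frac{2999}{\frac{1}{2} \cdot 17 \left(5 - 162\right) - 4886} = \frac{2999}{\frac{1}{2} \cdot 17 \left(-157\right) - 4886} = \frac{2999}{- \frac{2669}{2} - 4886} = \frac{2999}{- \frac{12441}{2}} = 2999 \left(- \frac{2}{12441}\right) = - \frac{5998}{12441}$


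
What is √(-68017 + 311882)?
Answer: √243865 ≈ 493.83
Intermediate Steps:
√(-68017 + 311882) = √243865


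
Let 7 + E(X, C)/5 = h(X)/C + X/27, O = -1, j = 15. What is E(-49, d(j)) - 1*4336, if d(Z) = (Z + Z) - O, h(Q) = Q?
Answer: -3672737/837 ≈ -4388.0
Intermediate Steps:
d(Z) = 1 + 2*Z (d(Z) = (Z + Z) - 1*(-1) = 2*Z + 1 = 1 + 2*Z)
E(X, C) = -35 + 5*X/27 + 5*X/C (E(X, C) = -35 + 5*(X/C + X/27) = -35 + 5*(X/27 + X/C) = -35 + (5*X/27 + 5*X/C) = -35 + 5*X/27 + 5*X/C)
E(-49, d(j)) - 1*4336 = (-35 + (5/27)*(-49) + 5*(-49)/(1 + 2*15)) - 1*4336 = (-35 - 245/27 + 5*(-49)/(1 + 30)) - 4336 = (-35 - 245/27 + 5*(-49)/31) - 4336 = (-35 - 245/27 + 5*(-49)*(1/31)) - 4336 = (-35 - 245/27 - 245/31) - 4336 = -43505/837 - 4336 = -3672737/837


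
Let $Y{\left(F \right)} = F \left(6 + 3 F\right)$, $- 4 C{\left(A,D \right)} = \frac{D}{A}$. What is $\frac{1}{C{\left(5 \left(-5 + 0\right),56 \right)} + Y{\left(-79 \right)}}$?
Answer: $\frac{25}{456239} \approx 5.4796 \cdot 10^{-5}$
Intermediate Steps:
$C{\left(A,D \right)} = - \frac{D}{4 A}$ ($C{\left(A,D \right)} = - \frac{D \frac{1}{A}}{4} = - \frac{D}{4 A}$)
$\frac{1}{C{\left(5 \left(-5 + 0\right),56 \right)} + Y{\left(-79 \right)}} = \frac{1}{\left(- \frac{1}{4}\right) 56 \frac{1}{5 \left(-5 + 0\right)} + 3 \left(-79\right) \left(2 - 79\right)} = \frac{1}{\left(- \frac{1}{4}\right) 56 \frac{1}{5 \left(-5\right)} + 3 \left(-79\right) \left(-77\right)} = \frac{1}{\left(- \frac{1}{4}\right) 56 \frac{1}{-25} + 18249} = \frac{1}{\left(- \frac{1}{4}\right) 56 \left(- \frac{1}{25}\right) + 18249} = \frac{1}{\frac{14}{25} + 18249} = \frac{1}{\frac{456239}{25}} = \frac{25}{456239}$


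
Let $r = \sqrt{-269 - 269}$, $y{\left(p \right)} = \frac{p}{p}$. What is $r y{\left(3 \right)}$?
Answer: $i \sqrt{538} \approx 23.195 i$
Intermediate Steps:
$y{\left(p \right)} = 1$
$r = i \sqrt{538}$ ($r = \sqrt{-538} = i \sqrt{538} \approx 23.195 i$)
$r y{\left(3 \right)} = i \sqrt{538} \cdot 1 = i \sqrt{538}$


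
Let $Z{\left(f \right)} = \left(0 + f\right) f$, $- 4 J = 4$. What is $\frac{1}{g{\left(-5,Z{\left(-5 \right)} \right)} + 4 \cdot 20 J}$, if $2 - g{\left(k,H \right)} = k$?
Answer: $- \frac{1}{73} \approx -0.013699$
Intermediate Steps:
$J = -1$ ($J = \left(- \frac{1}{4}\right) 4 = -1$)
$Z{\left(f \right)} = f^{2}$ ($Z{\left(f \right)} = f f = f^{2}$)
$g{\left(k,H \right)} = 2 - k$
$\frac{1}{g{\left(-5,Z{\left(-5 \right)} \right)} + 4 \cdot 20 J} = \frac{1}{\left(2 - -5\right) + 4 \cdot 20 \left(-1\right)} = \frac{1}{\left(2 + 5\right) + 80 \left(-1\right)} = \frac{1}{7 - 80} = \frac{1}{-73} = - \frac{1}{73}$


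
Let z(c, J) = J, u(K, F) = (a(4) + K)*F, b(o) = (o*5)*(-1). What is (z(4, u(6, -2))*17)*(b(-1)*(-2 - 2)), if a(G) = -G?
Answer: 1360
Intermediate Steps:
b(o) = -5*o (b(o) = (5*o)*(-1) = -5*o)
u(K, F) = F*(-4 + K) (u(K, F) = (-1*4 + K)*F = (-4 + K)*F = F*(-4 + K))
(z(4, u(6, -2))*17)*(b(-1)*(-2 - 2)) = (-2*(-4 + 6)*17)*((-5*(-1))*(-2 - 2)) = (-2*2*17)*(5*(-4)) = -4*17*(-20) = -68*(-20) = 1360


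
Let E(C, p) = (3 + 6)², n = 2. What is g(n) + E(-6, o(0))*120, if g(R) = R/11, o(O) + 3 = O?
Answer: 106922/11 ≈ 9720.2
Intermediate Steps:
o(O) = -3 + O
E(C, p) = 81 (E(C, p) = 9² = 81)
g(R) = R/11 (g(R) = R*(1/11) = R/11)
g(n) + E(-6, o(0))*120 = (1/11)*2 + 81*120 = 2/11 + 9720 = 106922/11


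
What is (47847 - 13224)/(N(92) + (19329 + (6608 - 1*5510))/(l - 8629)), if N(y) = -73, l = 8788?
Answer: 611673/980 ≈ 624.16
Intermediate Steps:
(47847 - 13224)/(N(92) + (19329 + (6608 - 1*5510))/(l - 8629)) = (47847 - 13224)/(-73 + (19329 + (6608 - 1*5510))/(8788 - 8629)) = 34623/(-73 + (19329 + (6608 - 5510))/159) = 34623/(-73 + (19329 + 1098)*(1/159)) = 34623/(-73 + 20427*(1/159)) = 34623/(-73 + 6809/53) = 34623/(2940/53) = 34623*(53/2940) = 611673/980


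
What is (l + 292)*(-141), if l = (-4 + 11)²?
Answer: -48081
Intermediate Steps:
l = 49 (l = 7² = 49)
(l + 292)*(-141) = (49 + 292)*(-141) = 341*(-141) = -48081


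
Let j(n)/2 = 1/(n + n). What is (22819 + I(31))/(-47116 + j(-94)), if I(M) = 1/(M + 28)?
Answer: -126554268/261305395 ≈ -0.48432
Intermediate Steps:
I(M) = 1/(28 + M)
j(n) = 1/n (j(n) = 2/(n + n) = 2/((2*n)) = 2*(1/(2*n)) = 1/n)
(22819 + I(31))/(-47116 + j(-94)) = (22819 + 1/(28 + 31))/(-47116 + 1/(-94)) = (22819 + 1/59)/(-47116 - 1/94) = (22819 + 1/59)/(-4428905/94) = (1346322/59)*(-94/4428905) = -126554268/261305395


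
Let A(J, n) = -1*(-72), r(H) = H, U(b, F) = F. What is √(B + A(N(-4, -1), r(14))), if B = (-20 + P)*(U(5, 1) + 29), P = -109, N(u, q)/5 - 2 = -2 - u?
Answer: 3*I*√422 ≈ 61.628*I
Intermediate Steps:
N(u, q) = -5*u (N(u, q) = 10 + 5*(-2 - u) = 10 + (-10 - 5*u) = -5*u)
A(J, n) = 72
B = -3870 (B = (-20 - 109)*(1 + 29) = -129*30 = -3870)
√(B + A(N(-4, -1), r(14))) = √(-3870 + 72) = √(-3798) = 3*I*√422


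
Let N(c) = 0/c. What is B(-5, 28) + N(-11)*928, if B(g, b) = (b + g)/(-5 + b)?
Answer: 1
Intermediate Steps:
N(c) = 0
B(g, b) = (b + g)/(-5 + b)
B(-5, 28) + N(-11)*928 = (28 - 5)/(-5 + 28) + 0*928 = 23/23 + 0 = (1/23)*23 + 0 = 1 + 0 = 1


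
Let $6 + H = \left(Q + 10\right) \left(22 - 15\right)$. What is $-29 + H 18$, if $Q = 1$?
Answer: $1249$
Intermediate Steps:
$H = 71$ ($H = -6 + \left(1 + 10\right) \left(22 - 15\right) = -6 + 11 \cdot 7 = -6 + 77 = 71$)
$-29 + H 18 = -29 + 71 \cdot 18 = -29 + 1278 = 1249$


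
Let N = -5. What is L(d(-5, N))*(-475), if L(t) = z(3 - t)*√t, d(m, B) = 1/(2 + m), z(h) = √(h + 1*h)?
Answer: -950*I*√5/3 ≈ -708.09*I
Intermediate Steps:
z(h) = √2*√h (z(h) = √(h + h) = √(2*h) = √2*√h)
L(t) = √2*√t*√(3 - t) (L(t) = (√2*√(3 - t))*√t = √2*√t*√(3 - t))
L(d(-5, N))*(-475) = (√2*√(1/(2 - 5))*√(3 - 1/(2 - 5)))*(-475) = (√2*√(1/(-3))*√(3 - 1/(-3)))*(-475) = (√2*√(-⅓)*√(3 - 1*(-⅓)))*(-475) = (√2*(I*√3/3)*√(3 + ⅓))*(-475) = (√2*(I*√3/3)*√(10/3))*(-475) = (√2*(I*√3/3)*(√30/3))*(-475) = (2*I*√5/3)*(-475) = -950*I*√5/3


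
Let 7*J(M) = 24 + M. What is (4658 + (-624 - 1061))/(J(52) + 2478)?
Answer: 20811/17422 ≈ 1.1945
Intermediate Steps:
J(M) = 24/7 + M/7 (J(M) = (24 + M)/7 = 24/7 + M/7)
(4658 + (-624 - 1061))/(J(52) + 2478) = (4658 + (-624 - 1061))/((24/7 + (⅐)*52) + 2478) = (4658 - 1685)/((24/7 + 52/7) + 2478) = 2973/(76/7 + 2478) = 2973/(17422/7) = 2973*(7/17422) = 20811/17422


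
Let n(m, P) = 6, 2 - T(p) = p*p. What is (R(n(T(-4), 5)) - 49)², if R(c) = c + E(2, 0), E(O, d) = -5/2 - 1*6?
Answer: 10609/4 ≈ 2652.3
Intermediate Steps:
T(p) = 2 - p² (T(p) = 2 - p*p = 2 - p²)
E(O, d) = -17/2 (E(O, d) = -5*½ - 6 = -5/2 - 6 = -17/2)
R(c) = -17/2 + c (R(c) = c - 17/2 = -17/2 + c)
(R(n(T(-4), 5)) - 49)² = ((-17/2 + 6) - 49)² = (-5/2 - 49)² = (-103/2)² = 10609/4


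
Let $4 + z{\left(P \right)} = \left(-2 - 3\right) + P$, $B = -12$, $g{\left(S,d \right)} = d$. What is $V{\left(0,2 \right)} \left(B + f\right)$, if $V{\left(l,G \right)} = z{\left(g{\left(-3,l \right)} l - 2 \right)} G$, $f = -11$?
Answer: $506$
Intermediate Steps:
$z{\left(P \right)} = -9 + P$ ($z{\left(P \right)} = -4 + \left(\left(-2 - 3\right) + P\right) = -4 + \left(-5 + P\right) = -9 + P$)
$V{\left(l,G \right)} = G \left(-11 + l^{2}\right)$ ($V{\left(l,G \right)} = \left(-9 + \left(l l - 2\right)\right) G = \left(-9 + \left(l^{2} - 2\right)\right) G = \left(-9 + \left(-2 + l^{2}\right)\right) G = \left(-11 + l^{2}\right) G = G \left(-11 + l^{2}\right)$)
$V{\left(0,2 \right)} \left(B + f\right) = 2 \left(-11 + 0^{2}\right) \left(-12 - 11\right) = 2 \left(-11 + 0\right) \left(-23\right) = 2 \left(-11\right) \left(-23\right) = \left(-22\right) \left(-23\right) = 506$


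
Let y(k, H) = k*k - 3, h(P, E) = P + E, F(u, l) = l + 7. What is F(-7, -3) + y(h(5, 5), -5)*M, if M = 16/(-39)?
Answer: -1396/39 ≈ -35.795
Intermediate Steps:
F(u, l) = 7 + l
h(P, E) = E + P
y(k, H) = -3 + k² (y(k, H) = k² - 3 = -3 + k²)
M = -16/39 (M = 16*(-1/39) = -16/39 ≈ -0.41026)
F(-7, -3) + y(h(5, 5), -5)*M = (7 - 3) + (-3 + (5 + 5)²)*(-16/39) = 4 + (-3 + 10²)*(-16/39) = 4 + (-3 + 100)*(-16/39) = 4 + 97*(-16/39) = 4 - 1552/39 = -1396/39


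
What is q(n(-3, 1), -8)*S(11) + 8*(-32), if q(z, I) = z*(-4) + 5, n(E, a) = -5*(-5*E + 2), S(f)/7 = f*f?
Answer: 291959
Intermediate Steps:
S(f) = 7*f² (S(f) = 7*(f*f) = 7*f²)
n(E, a) = -10 + 25*E (n(E, a) = -5*(2 - 5*E) = -10 + 25*E)
q(z, I) = 5 - 4*z (q(z, I) = -4*z + 5 = 5 - 4*z)
q(n(-3, 1), -8)*S(11) + 8*(-32) = (5 - 4*(-10 + 25*(-3)))*(7*11²) + 8*(-32) = (5 - 4*(-10 - 75))*(7*121) - 256 = (5 - 4*(-85))*847 - 256 = (5 + 340)*847 - 256 = 345*847 - 256 = 292215 - 256 = 291959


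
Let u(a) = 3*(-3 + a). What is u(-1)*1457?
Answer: -17484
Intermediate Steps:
u(a) = -9 + 3*a
u(-1)*1457 = (-9 + 3*(-1))*1457 = (-9 - 3)*1457 = -12*1457 = -17484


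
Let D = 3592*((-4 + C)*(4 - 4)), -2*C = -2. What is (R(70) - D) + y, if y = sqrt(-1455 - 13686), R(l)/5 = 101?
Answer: 505 + 7*I*sqrt(309) ≈ 505.0 + 123.05*I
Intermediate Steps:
C = 1 (C = -1/2*(-2) = 1)
R(l) = 505 (R(l) = 5*101 = 505)
y = 7*I*sqrt(309) (y = sqrt(-15141) = 7*I*sqrt(309) ≈ 123.05*I)
D = 0 (D = 3592*((-4 + 1)*(4 - 4)) = 3592*(-3*0) = 3592*0 = 0)
(R(70) - D) + y = (505 - 1*0) + 7*I*sqrt(309) = (505 + 0) + 7*I*sqrt(309) = 505 + 7*I*sqrt(309)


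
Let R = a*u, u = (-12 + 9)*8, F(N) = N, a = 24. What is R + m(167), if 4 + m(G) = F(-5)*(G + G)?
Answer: -2250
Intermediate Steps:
m(G) = -4 - 10*G (m(G) = -4 - 5*(G + G) = -4 - 10*G)
u = -24 (u = -3*8 = -24)
R = -576 (R = 24*(-24) = -576)
R + m(167) = -576 + (-4 - 10*167) = -576 + (-4 - 1670) = -576 - 1674 = -2250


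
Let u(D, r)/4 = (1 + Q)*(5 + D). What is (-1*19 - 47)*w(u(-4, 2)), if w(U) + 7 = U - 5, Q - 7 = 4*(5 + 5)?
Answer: -11880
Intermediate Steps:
Q = 47 (Q = 7 + 4*(5 + 5) = 7 + 4*10 = 7 + 40 = 47)
u(D, r) = 960 + 192*D (u(D, r) = 4*((1 + 47)*(5 + D)) = 4*(48*(5 + D)) = 4*(240 + 48*D) = 960 + 192*D)
w(U) = -12 + U (w(U) = -7 + (U - 5) = -7 + (-5 + U) = -12 + U)
(-1*19 - 47)*w(u(-4, 2)) = (-1*19 - 47)*(-12 + (960 + 192*(-4))) = (-19 - 47)*(-12 + (960 - 768)) = -66*(-12 + 192) = -66*180 = -11880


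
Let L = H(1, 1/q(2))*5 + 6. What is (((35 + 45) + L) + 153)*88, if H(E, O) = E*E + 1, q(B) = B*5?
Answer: 21912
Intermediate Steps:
q(B) = 5*B
H(E, O) = 1 + E**2 (H(E, O) = E**2 + 1 = 1 + E**2)
L = 16 (L = (1 + 1**2)*5 + 6 = (1 + 1)*5 + 6 = 2*5 + 6 = 10 + 6 = 16)
(((35 + 45) + L) + 153)*88 = (((35 + 45) + 16) + 153)*88 = ((80 + 16) + 153)*88 = (96 + 153)*88 = 249*88 = 21912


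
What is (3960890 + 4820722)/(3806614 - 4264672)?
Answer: -1463602/76343 ≈ -19.171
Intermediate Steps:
(3960890 + 4820722)/(3806614 - 4264672) = 8781612/(-458058) = 8781612*(-1/458058) = -1463602/76343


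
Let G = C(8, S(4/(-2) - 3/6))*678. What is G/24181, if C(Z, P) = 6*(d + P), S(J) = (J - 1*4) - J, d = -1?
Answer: -20340/24181 ≈ -0.84116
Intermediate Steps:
S(J) = -4 (S(J) = (J - 4) - J = (-4 + J) - J = -4)
C(Z, P) = -6 + 6*P (C(Z, P) = 6*(-1 + P) = -6 + 6*P)
G = -20340 (G = (-6 + 6*(-4))*678 = (-6 - 24)*678 = -30*678 = -20340)
G/24181 = -20340/24181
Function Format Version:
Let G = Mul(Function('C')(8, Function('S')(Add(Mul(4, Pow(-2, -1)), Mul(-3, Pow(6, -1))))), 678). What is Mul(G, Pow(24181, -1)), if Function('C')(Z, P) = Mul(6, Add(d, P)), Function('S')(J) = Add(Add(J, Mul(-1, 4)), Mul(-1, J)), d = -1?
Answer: Rational(-20340, 24181) ≈ -0.84116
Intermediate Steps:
Function('S')(J) = -4 (Function('S')(J) = Add(Add(J, -4), Mul(-1, J)) = Add(Add(-4, J), Mul(-1, J)) = -4)
Function('C')(Z, P) = Add(-6, Mul(6, P)) (Function('C')(Z, P) = Mul(6, Add(-1, P)) = Add(-6, Mul(6, P)))
G = -20340 (G = Mul(Add(-6, Mul(6, -4)), 678) = Mul(Add(-6, -24), 678) = Mul(-30, 678) = -20340)
Mul(G, Pow(24181, -1)) = Mul(-20340, Pow(24181, -1)) = Mul(-20340, Rational(1, 24181)) = Rational(-20340, 24181)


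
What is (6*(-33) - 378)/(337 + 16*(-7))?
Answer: -64/25 ≈ -2.5600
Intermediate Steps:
(6*(-33) - 378)/(337 + 16*(-7)) = (-198 - 378)/(337 - 112) = -576/225 = -576*1/225 = -64/25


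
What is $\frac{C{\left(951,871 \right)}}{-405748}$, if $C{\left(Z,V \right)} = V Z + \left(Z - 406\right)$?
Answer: $- \frac{414433}{202874} \approx -2.0428$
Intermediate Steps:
$C{\left(Z,V \right)} = -406 + Z + V Z$ ($C{\left(Z,V \right)} = V Z + \left(-406 + Z\right) = -406 + Z + V Z$)
$\frac{C{\left(951,871 \right)}}{-405748} = \frac{-406 + 951 + 871 \cdot 951}{-405748} = \left(-406 + 951 + 828321\right) \left(- \frac{1}{405748}\right) = 828866 \left(- \frac{1}{405748}\right) = - \frac{414433}{202874}$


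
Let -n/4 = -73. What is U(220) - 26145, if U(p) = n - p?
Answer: -26073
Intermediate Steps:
n = 292 (n = -4*(-73) = 292)
U(p) = 292 - p
U(220) - 26145 = (292 - 1*220) - 26145 = (292 - 220) - 26145 = 72 - 26145 = -26073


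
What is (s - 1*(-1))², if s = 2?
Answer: 9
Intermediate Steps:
(s - 1*(-1))² = (2 - 1*(-1))² = (2 + 1)² = 3² = 9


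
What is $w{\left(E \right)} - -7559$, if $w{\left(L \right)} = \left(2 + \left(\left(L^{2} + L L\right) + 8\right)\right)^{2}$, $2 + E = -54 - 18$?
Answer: $120173003$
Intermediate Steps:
$E = -74$ ($E = -2 - 72 = -74$)
$w{\left(L \right)} = \left(10 + 2 L^{2}\right)^{2}$ ($w{\left(L \right)} = \left(2 + \left(\left(L^{2} + L^{2}\right) + 8\right)\right)^{2} = \left(2 + \left(2 L^{2} + 8\right)\right)^{2} = \left(2 + \left(8 + 2 L^{2}\right)\right)^{2} = \left(10 + 2 L^{2}\right)^{2}$)
$w{\left(E \right)} - -7559 = 4 \left(5 + \left(-74\right)^{2}\right)^{2} - -7559 = 4 \left(5 + 5476\right)^{2} + 7559 = 4 \cdot 5481^{2} + 7559 = 4 \cdot 30041361 + 7559 = 120165444 + 7559 = 120173003$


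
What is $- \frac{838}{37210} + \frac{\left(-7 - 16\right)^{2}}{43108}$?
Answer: $- \frac{8220207}{802024340} \approx -0.010249$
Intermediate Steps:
$- \frac{838}{37210} + \frac{\left(-7 - 16\right)^{2}}{43108} = \left(-838\right) \frac{1}{37210} + \left(-23\right)^{2} \cdot \frac{1}{43108} = - \frac{419}{18605} + 529 \cdot \frac{1}{43108} = - \frac{419}{18605} + \frac{529}{43108} = - \frac{8220207}{802024340}$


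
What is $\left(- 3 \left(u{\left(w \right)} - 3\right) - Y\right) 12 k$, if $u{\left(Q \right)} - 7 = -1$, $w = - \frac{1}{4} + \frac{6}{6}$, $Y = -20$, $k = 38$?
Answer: $5016$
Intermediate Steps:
$w = \frac{3}{4}$ ($w = \left(-1\right) \frac{1}{4} + 6 \cdot \frac{1}{6} = - \frac{1}{4} + 1 = \frac{3}{4} \approx 0.75$)
$u{\left(Q \right)} = 6$ ($u{\left(Q \right)} = 7 - 1 = 6$)
$\left(- 3 \left(u{\left(w \right)} - 3\right) - Y\right) 12 k = \left(- 3 \left(6 - 3\right) - -20\right) 12 \cdot 38 = \left(\left(-3\right) 3 + 20\right) 12 \cdot 38 = \left(-9 + 20\right) 12 \cdot 38 = 11 \cdot 12 \cdot 38 = 132 \cdot 38 = 5016$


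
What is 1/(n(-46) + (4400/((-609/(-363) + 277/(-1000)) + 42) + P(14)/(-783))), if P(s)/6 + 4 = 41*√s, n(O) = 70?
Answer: 161010796045892966631/27597810053759523546886 + 295112966656091589*√14/27597810053759523546886 ≈ 0.0058742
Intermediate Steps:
P(s) = -24 + 246*√s (P(s) = -24 + 6*(41*√s) = -24 + 246*√s)
1/(n(-46) + (4400/((-609/(-363) + 277/(-1000)) + 42) + P(14)/(-783))) = 1/(70 + (4400/((-609/(-363) + 277/(-1000)) + 42) + (-24 + 246*√14)/(-783))) = 1/(70 + (4400/((-609*(-1/363) + 277*(-1/1000)) + 42) + (-24 + 246*√14)*(-1/783))) = 1/(70 + (4400/((203/121 - 277/1000) + 42) + (8/261 - 82*√14/261))) = 1/(70 + (4400/(169483/121000 + 42) + (8/261 - 82*√14/261))) = 1/(70 + (4400/(5251483/121000) + (8/261 - 82*√14/261))) = 1/(70 + (4400*(121000/5251483) + (8/261 - 82*√14/261))) = 1/(70 + (532400000/5251483 + (8/261 - 82*√14/261))) = 1/(70 + (138998411864/1370637063 - 82*√14/261)) = 1/(234943006274/1370637063 - 82*√14/261)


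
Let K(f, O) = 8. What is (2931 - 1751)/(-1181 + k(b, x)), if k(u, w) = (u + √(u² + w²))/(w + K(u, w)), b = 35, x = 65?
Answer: -3711686460/3713321117 - 215350*√218/3713321117 ≈ -1.0004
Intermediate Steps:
k(u, w) = (u + √(u² + w²))/(8 + w) (k(u, w) = (u + √(u² + w²))/(w + 8) = (u + √(u² + w²))/(8 + w))
(2931 - 1751)/(-1181 + k(b, x)) = (2931 - 1751)/(-1181 + (35 + √(35² + 65²))/(8 + 65)) = 1180/(-1181 + (35 + √(1225 + 4225))/73) = 1180/(-1181 + (35 + √5450)/73) = 1180/(-1181 + (35 + 5*√218)/73) = 1180/(-1181 + (35/73 + 5*√218/73)) = 1180/(-86178/73 + 5*√218/73)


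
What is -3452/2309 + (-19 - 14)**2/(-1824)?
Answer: -2936983/1403872 ≈ -2.0921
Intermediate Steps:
-3452/2309 + (-19 - 14)**2/(-1824) = -3452*1/2309 + (-33)**2*(-1/1824) = -3452/2309 + 1089*(-1/1824) = -3452/2309 - 363/608 = -2936983/1403872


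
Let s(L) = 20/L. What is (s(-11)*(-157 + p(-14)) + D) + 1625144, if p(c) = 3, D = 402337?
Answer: 2027761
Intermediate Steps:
(s(-11)*(-157 + p(-14)) + D) + 1625144 = ((20/(-11))*(-157 + 3) + 402337) + 1625144 = ((20*(-1/11))*(-154) + 402337) + 1625144 = (-20/11*(-154) + 402337) + 1625144 = (280 + 402337) + 1625144 = 402617 + 1625144 = 2027761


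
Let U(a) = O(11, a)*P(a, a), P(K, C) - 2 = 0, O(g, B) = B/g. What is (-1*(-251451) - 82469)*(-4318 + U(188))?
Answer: -723888164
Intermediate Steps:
P(K, C) = 2 (P(K, C) = 2 + 0 = 2)
U(a) = 2*a/11 (U(a) = (a/11)*2 = 2*a/11)
(-1*(-251451) - 82469)*(-4318 + U(188)) = (-1*(-251451) - 82469)*(-4318 + (2/11)*188) = (251451 - 82469)*(-4318 + 376/11) = 168982*(-47122/11) = -723888164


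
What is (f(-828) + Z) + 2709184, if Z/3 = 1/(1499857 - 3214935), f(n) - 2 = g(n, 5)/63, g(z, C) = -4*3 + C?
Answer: 41818186043467/15435702 ≈ 2.7092e+6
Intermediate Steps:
g(z, C) = -12 + C
f(n) = 17/9 (f(n) = 2 + (-12 + 5)/63 = 2 - 7*1/63 = 2 - ⅑ = 17/9)
Z = -3/1715078 (Z = 3/(1499857 - 3214935) = 3/(-1715078) = 3*(-1/1715078) = -3/1715078 ≈ -1.7492e-6)
(f(-828) + Z) + 2709184 = (17/9 - 3/1715078) + 2709184 = 29156299/15435702 + 2709184 = 41818186043467/15435702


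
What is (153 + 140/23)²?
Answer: 13388281/529 ≈ 25309.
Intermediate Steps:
(153 + 140/23)² = (3659/23)² = 13388281/529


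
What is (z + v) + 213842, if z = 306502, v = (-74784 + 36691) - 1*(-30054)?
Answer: 512305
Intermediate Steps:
v = -8039 (v = -38093 + 30054 = -8039)
(z + v) + 213842 = (306502 - 8039) + 213842 = 298463 + 213842 = 512305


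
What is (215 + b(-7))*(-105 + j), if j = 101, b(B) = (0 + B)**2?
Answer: -1056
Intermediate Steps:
b(B) = B**2
(215 + b(-7))*(-105 + j) = (215 + (-7)**2)*(-105 + 101) = (215 + 49)*(-4) = 264*(-4) = -1056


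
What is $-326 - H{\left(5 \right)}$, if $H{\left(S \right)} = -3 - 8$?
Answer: $-315$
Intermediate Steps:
$H{\left(S \right)} = -11$ ($H{\left(S \right)} = -3 - 8 = -11$)
$-326 - H{\left(5 \right)} = -326 - -11 = -326 + 11 = -315$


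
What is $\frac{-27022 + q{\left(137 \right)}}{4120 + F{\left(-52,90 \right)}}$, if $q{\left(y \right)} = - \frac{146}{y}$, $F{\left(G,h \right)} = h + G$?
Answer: $- \frac{24040}{3699} \approx -6.4991$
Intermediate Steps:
$F{\left(G,h \right)} = G + h$
$\frac{-27022 + q{\left(137 \right)}}{4120 + F{\left(-52,90 \right)}} = \frac{-27022 - \frac{146}{137}}{4120 + \left(-52 + 90\right)} = \frac{-27022 - \frac{146}{137}}{4120 + 38} = \frac{-27022 - \frac{146}{137}}{4158} = \left(- \frac{3702160}{137}\right) \frac{1}{4158} = - \frac{24040}{3699}$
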